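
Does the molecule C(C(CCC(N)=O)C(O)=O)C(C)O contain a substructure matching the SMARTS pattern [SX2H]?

No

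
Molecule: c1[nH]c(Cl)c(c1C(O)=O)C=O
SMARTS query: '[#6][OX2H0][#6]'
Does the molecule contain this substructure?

The pattern [#6][OX2H0][#6] describes an aliphatic oxygen bridging two carbons with no H on the oxygen — an ether.
The closest candidate here is a carboxylic acid group (-C(=O)OH), but the -OH oxygen has H1; the =O is OX1, not OX2. No other fragment satisfies the full query, so there is no match.

No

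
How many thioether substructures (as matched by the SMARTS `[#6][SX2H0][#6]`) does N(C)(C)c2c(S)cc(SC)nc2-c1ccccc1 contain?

[#6][SX2H0][#6] is the SMARTS for a thioether: an aliphatic sulfur bridging two carbons with no H on the sulfur.
Exactly one fragment in the molecule meets all constraints, giving 1 match.

1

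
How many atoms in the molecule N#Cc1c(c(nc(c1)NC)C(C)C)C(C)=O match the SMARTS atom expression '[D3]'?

6

The query [D3] means: atom with exactly three heavy-atom neighbours.
Check the 16 heavy atoms by environment: 1× n (aromatic, D2) → no; 4× c (aromatic, D3) → match; 1× c (aromatic, D2) → no; 2× C (D3) → match; 1× O (D1) → no; 4× C (D1) → no; 1× C (D2) → no; 1× N (D1) → no; 1× N (D2) → no.
Summing the matching environments: 4 + 2 = 6 matching atoms.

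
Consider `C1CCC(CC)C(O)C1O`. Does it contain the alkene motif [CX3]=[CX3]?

The pattern [CX3]=[CX3] describes a non-aromatic C=C double bond between two sp2 carbons — an alkene.
The closest candidate here is an ethyl group (-CH2CH3), but its C-C bond is a single bond between CX4 carbons, not CX3=CX3. No other fragment satisfies the full query, so there is no match.

No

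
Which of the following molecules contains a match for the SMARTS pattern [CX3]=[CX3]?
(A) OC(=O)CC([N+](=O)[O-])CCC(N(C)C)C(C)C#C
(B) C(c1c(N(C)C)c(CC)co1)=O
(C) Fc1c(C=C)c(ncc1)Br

C

[CX3]=[CX3] describes a non-aromatic C=C double bond between two sp2 carbons (an alkene).
(A) has an ethynyl group (-C#CH) but the C-C bond is a triple bond, not a double bond.
(B) has an ethyl group (-CH2CH3) but its C-C bond is a single bond between CX4 carbons, not CX3=CX3.
(C) contains a vinyl group (-CH=CH2), which satisfies every atom and bond constraint.
So the answer is (C).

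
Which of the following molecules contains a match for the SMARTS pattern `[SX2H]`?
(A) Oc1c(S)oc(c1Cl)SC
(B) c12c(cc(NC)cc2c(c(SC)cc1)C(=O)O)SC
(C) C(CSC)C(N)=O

A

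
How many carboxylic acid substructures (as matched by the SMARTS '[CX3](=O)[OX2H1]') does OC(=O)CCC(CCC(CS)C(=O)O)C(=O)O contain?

3

[CX3](=O)[OX2H1] is the SMARTS for a carboxylic acid: an sp2 carbon double-bonded to O and single-bonded to an -OH oxygen.
The molecule carries 3 separate instances of a carboxylic acid group (-C(=O)OH) meeting every constraint; each maps to a distinct set of atoms, giving 3 matches.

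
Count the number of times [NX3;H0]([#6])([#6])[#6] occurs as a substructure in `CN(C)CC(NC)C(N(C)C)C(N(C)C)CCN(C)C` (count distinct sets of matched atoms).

4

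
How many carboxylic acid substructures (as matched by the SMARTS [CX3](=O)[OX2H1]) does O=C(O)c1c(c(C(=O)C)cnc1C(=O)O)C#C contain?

2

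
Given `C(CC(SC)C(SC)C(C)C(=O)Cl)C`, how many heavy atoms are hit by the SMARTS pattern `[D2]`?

4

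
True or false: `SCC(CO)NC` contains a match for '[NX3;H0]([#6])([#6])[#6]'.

The pattern [NX3;H0]([#6])([#6])[#6] describes a trivalent nitrogen with no H, bonded to three carbons — a tertiary amine.
The closest candidate here is an N-methylamino group (-NHCH3), but the nitrogen still has one H (H1), not H0. No other fragment satisfies the full query, so there is no match.

False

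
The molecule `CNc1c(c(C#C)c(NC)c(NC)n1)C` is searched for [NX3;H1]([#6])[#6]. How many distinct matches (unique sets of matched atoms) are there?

3

[NX3;H1]([#6])[#6] is the SMARTS for a secondary amine: a trivalent nitrogen with one H, bonded to two carbons.
The molecule carries 3 separate instances of an N-methylamino group (-NHCH3) meeting every constraint; each maps to a distinct set of atoms, giving 3 matches.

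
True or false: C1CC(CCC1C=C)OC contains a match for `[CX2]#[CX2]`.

False

The pattern [CX2]#[CX2] describes a carbon-carbon triple bond — an alkyne.
The closest candidate here is a vinyl group (-CH=CH2), but the C=C is a double bond; both carbons are CX3, not CX2. No other fragment satisfies the full query, so there is no match.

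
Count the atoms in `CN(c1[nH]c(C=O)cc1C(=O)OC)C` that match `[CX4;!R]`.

The query [CX4;!R] means: aliphatic carbon with four total connections, not in a ring.
Check the 14 heavy atoms by environment: 1× n (aromatic, X3, in 5-ring) → no; 4× c (aromatic, X3, in 5-ring) → no; 2× C (X3, acyclic) → no; 2× O (X1, acyclic) → no; 1× N (X3, acyclic) → no; 3× C (X4, acyclic) → match; 1× O (X2, acyclic) → no.
That gives 3 matching atoms.

3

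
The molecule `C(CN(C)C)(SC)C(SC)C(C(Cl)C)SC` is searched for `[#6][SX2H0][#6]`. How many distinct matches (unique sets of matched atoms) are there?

[#6][SX2H0][#6] is the SMARTS for a thioether: an aliphatic sulfur bridging two carbons with no H on the sulfur.
The molecule carries 3 separate instances of a methylthio ether (-SCH3) meeting every constraint; each maps to a distinct set of atoms, giving 3 matches.

3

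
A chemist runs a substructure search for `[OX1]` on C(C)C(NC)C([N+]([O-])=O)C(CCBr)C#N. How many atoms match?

The query [OX1] means: aliphatic oxygen with one total connection — typically a carbonyl =O or an oxide.
Check the 15 heavy atoms by environment: 8× C (X4) → no; 1× C (X2) → no; 1× N (X1) → no; 1× N (charge +1, X3) → no; 1× O (charge -1, X1) → match; 1× O (X1) → match; 1× N (X3) → no; 1× Br (X1) → no.
Summing the matching environments: 1 + 1 = 2 matching atoms.

2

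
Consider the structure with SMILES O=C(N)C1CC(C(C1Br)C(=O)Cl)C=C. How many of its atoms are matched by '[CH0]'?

Check the 14 heavy atoms by environment: 5× C (H1) → no; 2× C (H2) → no; 1× Br (H0) → no; 2× C (H0) → match; 2× O (H0) → no; 1× N (H2) → no; 1× Cl (H0) → no.
That gives 2 matching atoms.

2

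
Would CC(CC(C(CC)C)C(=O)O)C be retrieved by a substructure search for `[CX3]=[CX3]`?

No

The pattern [CX3]=[CX3] describes a non-aromatic C=C double bond between two sp2 carbons — an alkene.
The closest candidate here is an ethyl group (-CH2CH3), but its C-C bond is a single bond between CX4 carbons, not CX3=CX3. No other fragment satisfies the full query, so there is no match.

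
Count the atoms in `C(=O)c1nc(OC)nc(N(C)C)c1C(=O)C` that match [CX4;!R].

4

Check the 16 heavy atoms by environment: 2× n (aromatic, X2, in 6-ring) → no; 4× c (aromatic, X3, in 6-ring) → no; 1× N (X3, acyclic) → no; 4× C (X4, acyclic) → match; 2× C (X3, acyclic) → no; 2× O (X1, acyclic) → no; 1× O (X2, acyclic) → no.
That gives 4 matching atoms.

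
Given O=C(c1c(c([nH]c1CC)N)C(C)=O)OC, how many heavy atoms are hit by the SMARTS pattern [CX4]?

4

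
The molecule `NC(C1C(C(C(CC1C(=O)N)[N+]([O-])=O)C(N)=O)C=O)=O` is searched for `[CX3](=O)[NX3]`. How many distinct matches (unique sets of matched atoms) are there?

[CX3](=O)[NX3] is the SMARTS for an amide: a carbonyl carbon bonded to a trivalent nitrogen.
The molecule carries 3 separate instances of a primary amide (-C(=O)NH2) meeting every constraint; each maps to a distinct set of atoms, giving 3 matches.

3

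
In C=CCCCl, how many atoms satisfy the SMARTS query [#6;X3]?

2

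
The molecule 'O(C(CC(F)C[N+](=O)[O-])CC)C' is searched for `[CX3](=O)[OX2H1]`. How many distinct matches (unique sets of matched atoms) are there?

0

[CX3](=O)[OX2H1] is the SMARTS for a carboxylic acid: an sp2 carbon double-bonded to O and single-bonded to an -OH oxygen.
No fragment in the molecule satisfies every constraint, giving 0 matches.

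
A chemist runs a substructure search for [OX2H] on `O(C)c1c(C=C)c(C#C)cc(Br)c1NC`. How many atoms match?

0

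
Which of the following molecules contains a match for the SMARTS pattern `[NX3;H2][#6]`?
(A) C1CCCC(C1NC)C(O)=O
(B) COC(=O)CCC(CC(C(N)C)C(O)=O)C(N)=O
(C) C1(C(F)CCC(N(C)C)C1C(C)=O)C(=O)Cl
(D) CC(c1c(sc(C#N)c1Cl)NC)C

B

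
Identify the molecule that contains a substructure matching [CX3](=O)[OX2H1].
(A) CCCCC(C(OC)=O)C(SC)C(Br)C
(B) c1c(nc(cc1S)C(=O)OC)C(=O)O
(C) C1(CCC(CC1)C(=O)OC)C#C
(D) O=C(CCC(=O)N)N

B

[CX3](=O)[OX2H1] describes an sp2 carbon double-bonded to O and single-bonded to an -OH oxygen (a carboxylic acid).
(A) has a methyl-ester group (-C(=O)OCH3) but the singly-bonded O has no H (OX2H0, not OX2H1).
(B) contains a carboxylic acid group (-C(=O)OH), which satisfies every atom and bond constraint.
(C) has a methyl-ester group (-C(=O)OCH3) but the singly-bonded O has no H (OX2H0, not OX2H1).
(D) has a primary amide (-C(=O)NH2) but the carbonyl is bonded to N, not to an -OH oxygen.
So the answer is (B).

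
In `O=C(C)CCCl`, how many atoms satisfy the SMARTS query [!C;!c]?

2

Check the 6 heavy atoms by environment: 4× C → no; 1× O → match; 1× Cl → match.
Summing the matching environments: 1 + 1 = 2 matching atoms.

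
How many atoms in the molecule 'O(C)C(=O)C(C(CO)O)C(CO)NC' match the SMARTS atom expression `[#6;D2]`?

2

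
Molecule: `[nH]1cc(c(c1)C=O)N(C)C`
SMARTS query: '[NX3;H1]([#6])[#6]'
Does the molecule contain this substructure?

No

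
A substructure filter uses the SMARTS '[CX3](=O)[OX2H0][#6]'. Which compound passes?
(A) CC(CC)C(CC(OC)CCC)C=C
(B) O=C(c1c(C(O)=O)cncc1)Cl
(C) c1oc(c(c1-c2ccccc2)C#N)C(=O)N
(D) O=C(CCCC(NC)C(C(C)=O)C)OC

[CX3](=O)[OX2H0][#6] describes a carbonyl carbon bonded to an oxygen that is itself bonded to carbon (no H on that O) (an ester).
(A) has a methoxy ether (-OCH3) but the ether oxygen is not adjacent to a C=O carbon.
(B) has a carboxylic acid group (-C(=O)OH) but the singly-bonded O carries H (OX2H1, not H0).
(C) has a primary amide (-C(=O)NH2) but the carbonyl is bonded to N, not to an O-C linkage.
(D) contains a methyl-ester group (-C(=O)OCH3), which satisfies every atom and bond constraint.
So the answer is (D).

D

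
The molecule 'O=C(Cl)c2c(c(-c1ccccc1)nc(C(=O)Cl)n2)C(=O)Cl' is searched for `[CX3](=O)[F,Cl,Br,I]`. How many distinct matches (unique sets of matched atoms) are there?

[CX3](=O)[F,Cl,Br,I] is the SMARTS for an acyl halide: a carbonyl carbon bonded to a halogen.
The molecule carries 3 separate instances of an acyl chloride (-C(=O)Cl) meeting every constraint; each maps to a distinct set of atoms, giving 3 matches.

3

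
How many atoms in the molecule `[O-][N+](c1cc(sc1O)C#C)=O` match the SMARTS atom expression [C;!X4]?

The query [C;!X4] means: aliphatic carbon that does not have four total connections.
Check the 11 heavy atoms by environment: 1× s (aromatic, X2) → no; 4× c (aromatic, X3) → no; 1× N (charge +1, X3) → no; 1× O (charge -1, X1) → no; 1× O (X1) → no; 2× C (X2) → match; 1× O (X2) → no.
That gives 2 matching atoms.

2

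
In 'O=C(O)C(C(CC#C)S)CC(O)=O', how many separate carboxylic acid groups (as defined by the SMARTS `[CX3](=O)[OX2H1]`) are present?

[CX3](=O)[OX2H1] is the SMARTS for a carboxylic acid: an sp2 carbon double-bonded to O and single-bonded to an -OH oxygen.
The molecule carries 2 separate instances of a carboxylic acid group (-C(=O)OH) meeting every constraint; each maps to a distinct set of atoms, giving 2 matches.

2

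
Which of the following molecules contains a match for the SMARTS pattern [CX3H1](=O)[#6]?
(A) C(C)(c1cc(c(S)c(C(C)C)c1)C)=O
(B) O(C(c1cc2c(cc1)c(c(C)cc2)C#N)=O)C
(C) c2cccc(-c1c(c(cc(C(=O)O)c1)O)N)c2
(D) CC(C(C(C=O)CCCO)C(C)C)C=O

D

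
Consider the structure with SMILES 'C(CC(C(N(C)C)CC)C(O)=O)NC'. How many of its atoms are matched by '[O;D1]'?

2

The query [O;D1] means: aliphatic oxygen bonded to exactly one heavy atom.
Check the 14 heavy atoms by environment: 3× C (D2) → no; 3× C (D3) → no; 1× N (D2) → no; 4× C (D1) → no; 1× N (D3) → no; 2× O (D1) → match.
That gives 2 matching atoms.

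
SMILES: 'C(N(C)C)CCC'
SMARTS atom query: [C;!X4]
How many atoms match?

Check the 7 heavy atoms by environment: 6× C (X4) → no; 1× N (X3) → no.
No environment satisfies the query, so 0 matching atoms.

0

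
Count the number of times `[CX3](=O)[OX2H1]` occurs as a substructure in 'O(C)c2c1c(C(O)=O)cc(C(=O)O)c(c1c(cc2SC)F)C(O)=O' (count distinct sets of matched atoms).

3

[CX3](=O)[OX2H1] is the SMARTS for a carboxylic acid: an sp2 carbon double-bonded to O and single-bonded to an -OH oxygen.
The molecule carries 3 separate instances of a carboxylic acid group (-C(=O)OH) meeting every constraint; each maps to a distinct set of atoms, giving 3 matches.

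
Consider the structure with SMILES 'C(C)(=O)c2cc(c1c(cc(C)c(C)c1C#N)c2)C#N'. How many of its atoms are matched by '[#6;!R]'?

6

The query [#6;!R] means: carbon not in any ring.
Check the 19 heavy atoms by environment: 10× c (aromatic, in 6-ring) → no; 6× C (acyclic) → match; 2× N (acyclic) → no; 1× O (acyclic) → no.
That gives 6 matching atoms.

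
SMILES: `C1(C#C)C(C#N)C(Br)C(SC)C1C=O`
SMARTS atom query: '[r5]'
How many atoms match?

5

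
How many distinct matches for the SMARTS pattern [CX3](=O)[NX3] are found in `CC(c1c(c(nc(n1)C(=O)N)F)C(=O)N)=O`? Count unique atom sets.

[CX3](=O)[NX3] is the SMARTS for an amide: a carbonyl carbon bonded to a trivalent nitrogen.
The molecule carries 2 separate instances of a primary amide (-C(=O)NH2) meeting every constraint; each maps to a distinct set of atoms, giving 2 matches.

2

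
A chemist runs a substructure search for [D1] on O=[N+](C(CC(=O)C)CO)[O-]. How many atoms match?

The query [D1] means: atom with exactly one heavy-atom neighbour (degree 1).
Check the 10 heavy atoms by environment: 2× C (D2) → no; 2× C (D3) → no; 3× O (D1) → match; 1× C (D1) → match; 1× N (charge +1, D3) → no; 1× O (charge -1, D1) → match.
Summing the matching environments: 3 + 1 + 1 = 5 matching atoms.

5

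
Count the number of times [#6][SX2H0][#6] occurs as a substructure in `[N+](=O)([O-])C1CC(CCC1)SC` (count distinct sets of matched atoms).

1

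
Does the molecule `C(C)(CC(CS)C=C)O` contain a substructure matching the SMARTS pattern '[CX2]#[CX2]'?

No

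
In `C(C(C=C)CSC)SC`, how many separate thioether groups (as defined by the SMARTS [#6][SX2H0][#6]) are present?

[#6][SX2H0][#6] is the SMARTS for a thioether: an aliphatic sulfur bridging two carbons with no H on the sulfur.
The molecule carries 2 separate instances of a methylthio ether (-SCH3) meeting every constraint; each maps to a distinct set of atoms, giving 2 matches.

2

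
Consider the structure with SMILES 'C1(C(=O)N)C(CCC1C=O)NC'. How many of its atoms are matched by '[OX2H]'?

0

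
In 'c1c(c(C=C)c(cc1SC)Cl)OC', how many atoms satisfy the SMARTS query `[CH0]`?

The query [CH0] means: aliphatic carbon with no attached hydrogen.
Check the 13 heavy atoms by environment: 4× c (aromatic, H0) → no; 2× c (aromatic, H1) → no; 1× O (H0) → no; 2× C (H3) → no; 1× Cl (H0) → no; 1× C (H1) → no; 1× C (H2) → no; 1× S (H0) → no.
No environment satisfies the query, so 0 matching atoms.

0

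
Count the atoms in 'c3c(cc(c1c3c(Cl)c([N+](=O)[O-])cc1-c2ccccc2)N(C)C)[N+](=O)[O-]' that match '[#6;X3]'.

16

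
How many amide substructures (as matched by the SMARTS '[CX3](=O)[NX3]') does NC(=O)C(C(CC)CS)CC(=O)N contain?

2

[CX3](=O)[NX3] is the SMARTS for an amide: a carbonyl carbon bonded to a trivalent nitrogen.
The molecule carries 2 separate instances of a primary amide (-C(=O)NH2) meeting every constraint; each maps to a distinct set of atoms, giving 2 matches.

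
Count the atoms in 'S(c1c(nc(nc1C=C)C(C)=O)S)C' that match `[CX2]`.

0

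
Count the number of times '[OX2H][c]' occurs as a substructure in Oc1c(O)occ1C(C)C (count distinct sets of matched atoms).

[OX2H][c] is the SMARTS for a phenol: a hydroxyl oxygen attached to an aromatic carbon.
The molecule carries 2 separate instances of a hydroxyl group (-OH) meeting every constraint; each maps to a distinct set of atoms, giving 2 matches.

2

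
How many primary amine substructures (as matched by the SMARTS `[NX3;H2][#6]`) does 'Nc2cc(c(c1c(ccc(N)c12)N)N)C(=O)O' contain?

[NX3;H2][#6] is the SMARTS for a primary amine: a trivalent nitrogen with two H attached to carbon.
The molecule carries 4 separate instances of a primary amino group (-NH2) meeting every constraint; each maps to a distinct set of atoms, giving 4 matches.

4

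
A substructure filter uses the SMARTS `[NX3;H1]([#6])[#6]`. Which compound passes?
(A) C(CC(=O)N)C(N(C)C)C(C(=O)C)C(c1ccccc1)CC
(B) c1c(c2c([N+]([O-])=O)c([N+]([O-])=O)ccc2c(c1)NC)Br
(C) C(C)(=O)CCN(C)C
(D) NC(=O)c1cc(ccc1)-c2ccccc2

B

[NX3;H1]([#6])[#6] describes a trivalent nitrogen with one H, bonded to two carbons (a secondary amine).
(A) has a primary amide (-C(=O)NH2) but the -C(=O)NH2 nitrogen has H2, not H1.
(B) contains an N-methylamino group (-NHCH3), which satisfies every atom and bond constraint.
(C) has a dimethylamino group (-N(CH3)2) but the nitrogen has H0, not H1.
(D) has a primary amide (-C(=O)NH2) but the -C(=O)NH2 nitrogen has H2, not H1.
So the answer is (B).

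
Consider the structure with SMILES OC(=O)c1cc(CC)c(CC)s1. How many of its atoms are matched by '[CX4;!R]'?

4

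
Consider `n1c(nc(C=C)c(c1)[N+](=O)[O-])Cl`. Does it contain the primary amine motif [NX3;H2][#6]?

No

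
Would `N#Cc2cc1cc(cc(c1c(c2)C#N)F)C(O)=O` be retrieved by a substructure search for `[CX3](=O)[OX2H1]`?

Yes

The pattern [CX3](=O)[OX2H1] describes an sp2 carbon double-bonded to O and single-bonded to an -OH oxygen — a carboxylic acid.
The molecule carries a carboxylic acid group (-C(=O)OH), whose atoms satisfy every constraint of the query, so the pattern matches.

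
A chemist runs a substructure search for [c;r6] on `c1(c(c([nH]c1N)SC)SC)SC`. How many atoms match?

The query [c;r6] means: aromatic carbon that belongs to a six-membered ring.
Check the 12 heavy atoms by environment: 1× n (aromatic, in 5-ring) → no; 4× c (aromatic, in 5-ring) → no; 3× S (acyclic) → no; 3× C (acyclic) → no; 1× N (acyclic) → no.
No environment satisfies the query, so 0 matching atoms.

0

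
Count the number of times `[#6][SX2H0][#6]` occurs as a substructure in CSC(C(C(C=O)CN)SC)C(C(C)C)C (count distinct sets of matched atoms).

[#6][SX2H0][#6] is the SMARTS for a thioether: an aliphatic sulfur bridging two carbons with no H on the sulfur.
The molecule carries 2 separate instances of a methylthio ether (-SCH3) meeting every constraint; each maps to a distinct set of atoms, giving 2 matches.

2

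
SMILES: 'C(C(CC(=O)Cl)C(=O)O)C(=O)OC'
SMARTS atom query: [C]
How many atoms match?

7

The query [C] means: uppercase C matches aliphatic (non-aromatic) carbon only.
Check the 13 heavy atoms by environment: 7× C → match; 5× O → no; 1× Cl → no.
That gives 7 matching atoms.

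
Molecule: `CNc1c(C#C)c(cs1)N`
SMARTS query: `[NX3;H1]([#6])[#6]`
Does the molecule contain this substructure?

Yes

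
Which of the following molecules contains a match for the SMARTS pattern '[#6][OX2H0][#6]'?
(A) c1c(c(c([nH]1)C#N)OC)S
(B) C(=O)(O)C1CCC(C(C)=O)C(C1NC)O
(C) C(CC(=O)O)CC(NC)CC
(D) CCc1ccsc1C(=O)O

[#6][OX2H0][#6] describes an aliphatic oxygen bridging two carbons with no H on the oxygen (an ether).
(A) contains a methoxy ether (-OCH3), which satisfies every atom and bond constraint.
(B) has a hydroxyl group (-OH) but the oxygen has H1, not H0 bridging two carbons.
(C) has a carboxylic acid group (-C(=O)OH) but the -OH oxygen has H1; the =O is OX1, not OX2.
(D) has a carboxylic acid group (-C(=O)OH) but the -OH oxygen has H1; the =O is OX1, not OX2.
So the answer is (A).

A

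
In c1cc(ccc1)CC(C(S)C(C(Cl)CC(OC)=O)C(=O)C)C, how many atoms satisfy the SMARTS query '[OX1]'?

2

The query [OX1] means: aliphatic oxygen with one total connection — typically a carbonyl =O or an oxide.
Check the 22 heavy atoms by environment: 9× C (X4) → no; 2× C (X3) → no; 2× O (X1) → match; 1× O (X2) → no; 6× c (aromatic, X3) → no; 1× S (X2) → no; 1× Cl (X1) → no.
That gives 2 matching atoms.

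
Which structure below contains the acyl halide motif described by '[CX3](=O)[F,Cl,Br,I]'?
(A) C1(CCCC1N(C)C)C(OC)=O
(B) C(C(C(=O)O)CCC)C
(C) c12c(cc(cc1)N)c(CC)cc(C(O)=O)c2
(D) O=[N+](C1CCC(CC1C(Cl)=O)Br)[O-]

D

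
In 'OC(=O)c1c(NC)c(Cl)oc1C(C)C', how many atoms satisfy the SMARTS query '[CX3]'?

The query [CX3] means: C with X3: aliphatic carbon with exactly 3 total connections.
Check the 14 heavy atoms by environment: 1× o (aromatic, X2) → no; 4× c (aromatic, X3) → no; 4× C (X4) → no; 1× C (X3) → match; 1× O (X1) → no; 1× O (X2) → no; 1× Cl (X1) → no; 1× N (X3) → no.
That gives 1 matching atom.

1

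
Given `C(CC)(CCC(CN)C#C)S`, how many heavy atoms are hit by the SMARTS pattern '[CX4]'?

7

Check the 11 heavy atoms by environment: 7× C (X4) → match; 1× N (X3) → no; 2× C (X2) → no; 1× S (X2) → no.
That gives 7 matching atoms.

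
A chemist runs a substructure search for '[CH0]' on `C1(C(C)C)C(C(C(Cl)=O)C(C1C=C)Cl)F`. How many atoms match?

1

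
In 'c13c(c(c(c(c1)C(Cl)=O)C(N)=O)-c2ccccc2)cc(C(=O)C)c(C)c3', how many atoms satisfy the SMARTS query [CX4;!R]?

The query [CX4;!R] means: aliphatic carbon with four total connections, not in a ring.
Check the 26 heavy atoms by environment: 16× c (aromatic, X3, in 6-ring) → no; 3× C (X3, acyclic) → no; 3× O (X1, acyclic) → no; 1× N (X3, acyclic) → no; 2× C (X4, acyclic) → match; 1× Cl (X1, acyclic) → no.
That gives 2 matching atoms.

2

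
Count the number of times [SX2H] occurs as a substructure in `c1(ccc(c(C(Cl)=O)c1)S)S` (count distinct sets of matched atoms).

2

[SX2H] is the SMARTS for a thiol: an aliphatic sulfur with two connections, one being H.
The molecule carries 2 separate instances of a thiol (-SH) meeting every constraint; each maps to a distinct set of atoms, giving 2 matches.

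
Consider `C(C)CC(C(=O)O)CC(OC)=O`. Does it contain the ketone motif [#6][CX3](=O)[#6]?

No

The pattern [#6][CX3](=O)[#6] describes a carbonyl carbon (no H) flanked by two carbons — a ketone.
The closest candidate here is a methyl-ester group (-C(=O)OCH3), but one neighbour of the carbonyl carbon is O, not C. No other fragment satisfies the full query, so there is no match.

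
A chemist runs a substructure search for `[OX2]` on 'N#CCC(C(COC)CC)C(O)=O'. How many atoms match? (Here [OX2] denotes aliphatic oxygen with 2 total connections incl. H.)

Check the 13 heavy atoms by environment: 7× C (X4) → no; 1× C (X2) → no; 1× N (X1) → no; 2× O (X2) → match; 1× C (X3) → no; 1× O (X1) → no.
That gives 2 matching atoms.

2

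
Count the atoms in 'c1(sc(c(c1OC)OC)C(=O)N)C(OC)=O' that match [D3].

The query [D3] means: atom with exactly three heavy-atom neighbours.
Check the 16 heavy atoms by environment: 1× s (aromatic, D2) → no; 4× c (aromatic, D3) → match; 2× C (D3) → match; 2× O (D1) → no; 3× O (D2) → no; 3× C (D1) → no; 1× N (D1) → no.
Summing the matching environments: 4 + 2 = 6 matching atoms.

6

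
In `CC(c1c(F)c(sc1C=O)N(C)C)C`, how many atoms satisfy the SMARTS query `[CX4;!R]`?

5

Check the 14 heavy atoms by environment: 1× s (aromatic, X2, in 5-ring) → no; 4× c (aromatic, X3, in 5-ring) → no; 1× C (X3, acyclic) → no; 1× O (X1, acyclic) → no; 5× C (X4, acyclic) → match; 1× N (X3, acyclic) → no; 1× F (X1, acyclic) → no.
That gives 5 matching atoms.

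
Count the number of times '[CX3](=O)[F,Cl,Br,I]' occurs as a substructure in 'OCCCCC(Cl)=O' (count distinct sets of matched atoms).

1

[CX3](=O)[F,Cl,Br,I] is the SMARTS for an acyl halide: a carbonyl carbon bonded to a halogen.
Exactly one fragment in the molecule meets all constraints, giving 1 match.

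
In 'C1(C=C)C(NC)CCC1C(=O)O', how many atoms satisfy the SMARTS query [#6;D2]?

Check the 12 heavy atoms by environment: 4× C (D3) → no; 3× C (D2) → match; 2× O (D1) → no; 1× N (D2) → no; 2× C (D1) → no.
That gives 3 matching atoms.

3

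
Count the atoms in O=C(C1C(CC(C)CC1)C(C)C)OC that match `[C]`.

Check the 14 heavy atoms by environment: 12× C → match; 2× O → no.
That gives 12 matching atoms.

12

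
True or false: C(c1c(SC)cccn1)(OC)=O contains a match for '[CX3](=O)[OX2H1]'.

False

The pattern [CX3](=O)[OX2H1] describes an sp2 carbon double-bonded to O and single-bonded to an -OH oxygen — a carboxylic acid.
The closest candidate here is a methyl-ester group (-C(=O)OCH3), but the singly-bonded O has no H (OX2H0, not OX2H1). No other fragment satisfies the full query, so there is no match.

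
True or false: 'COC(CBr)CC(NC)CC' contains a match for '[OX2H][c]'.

False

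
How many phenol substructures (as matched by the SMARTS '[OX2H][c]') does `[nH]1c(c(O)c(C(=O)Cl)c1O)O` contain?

3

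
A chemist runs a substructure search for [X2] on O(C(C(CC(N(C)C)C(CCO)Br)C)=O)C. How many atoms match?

2

Check the 16 heavy atoms by environment: 10× C (X4) → no; 2× O (X2) → match; 1× N (X3) → no; 1× C (X3) → no; 1× O (X1) → no; 1× Br (X1) → no.
That gives 2 matching atoms.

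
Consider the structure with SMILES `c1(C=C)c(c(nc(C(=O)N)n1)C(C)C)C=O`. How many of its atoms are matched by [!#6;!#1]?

The query [!#6;!#1] means: not carbon and not hydrogen — any heteroatom.
Check the 16 heavy atoms by environment: 2× n (aromatic) → match; 4× c (aromatic) → no; 7× C → no; 2× O → match; 1× N → match.
Summing the matching environments: 2 + 2 + 1 = 5 matching atoms.

5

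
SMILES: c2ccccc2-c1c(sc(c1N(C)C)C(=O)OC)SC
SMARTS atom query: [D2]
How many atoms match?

8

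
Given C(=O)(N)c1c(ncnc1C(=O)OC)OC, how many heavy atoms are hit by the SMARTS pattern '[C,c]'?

8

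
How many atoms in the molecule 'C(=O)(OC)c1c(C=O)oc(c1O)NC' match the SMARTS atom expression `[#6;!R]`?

4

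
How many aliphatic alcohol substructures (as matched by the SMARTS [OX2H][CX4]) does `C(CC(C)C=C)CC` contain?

0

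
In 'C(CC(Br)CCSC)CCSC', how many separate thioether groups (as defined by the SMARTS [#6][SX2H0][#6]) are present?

2

[#6][SX2H0][#6] is the SMARTS for a thioether: an aliphatic sulfur bridging two carbons with no H on the sulfur.
The molecule carries 2 separate instances of a methylthio ether (-SCH3) meeting every constraint; each maps to a distinct set of atoms, giving 2 matches.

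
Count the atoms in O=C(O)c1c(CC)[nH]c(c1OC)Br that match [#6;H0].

5

The query [#6;H0] means: any carbon with no attached hydrogen.
Check the 13 heavy atoms by environment: 1× n (aromatic, H1) → no; 4× c (aromatic, H0) → match; 1× C (H0) → match; 2× O (H0) → no; 1× O (H1) → no; 1× C (H2) → no; 2× C (H3) → no; 1× Br (H0) → no.
Summing the matching environments: 4 + 1 = 5 matching atoms.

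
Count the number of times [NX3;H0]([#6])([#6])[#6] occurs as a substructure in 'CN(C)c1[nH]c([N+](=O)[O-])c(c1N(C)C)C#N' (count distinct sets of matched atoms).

2

[NX3;H0]([#6])([#6])[#6] is the SMARTS for a tertiary amine: a trivalent nitrogen with no H, bonded to three carbons.
The molecule carries 2 separate instances of a dimethylamino group (-N(CH3)2) meeting every constraint; each maps to a distinct set of atoms, giving 2 matches.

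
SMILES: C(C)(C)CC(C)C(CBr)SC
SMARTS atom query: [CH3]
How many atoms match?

The query [CH3] means: aliphatic carbon with exactly three hydrogens.
Check the 11 heavy atoms by environment: 2× C (H2) → no; 3× C (H1) → no; 1× S (H0) → no; 4× C (H3) → match; 1× Br (H0) → no.
That gives 4 matching atoms.

4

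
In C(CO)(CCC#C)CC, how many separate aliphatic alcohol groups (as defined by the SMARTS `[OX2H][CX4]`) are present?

1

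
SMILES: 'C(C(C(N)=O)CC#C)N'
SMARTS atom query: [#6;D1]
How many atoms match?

1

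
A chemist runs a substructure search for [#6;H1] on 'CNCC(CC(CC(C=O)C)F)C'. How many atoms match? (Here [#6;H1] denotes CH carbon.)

4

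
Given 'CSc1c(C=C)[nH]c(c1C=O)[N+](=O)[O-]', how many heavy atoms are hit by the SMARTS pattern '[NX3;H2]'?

0

The query [NX3;H2] means: aliphatic N with 3 total connections, two of them H — an -NH2 nitrogen (amine or amide).
Check the 14 heavy atoms by environment: 1× n (aromatic, H1, X3) → no; 4× c (aromatic, H0, X3) → no; 2× C (H1, X3) → no; 1× C (H2, X3) → no; 1× N (charge +1, H0, X3) → no; 1× O (charge -1, H0, X1) → no; 2× O (H0, X1) → no; 1× S (H0, X2) → no; 1× C (H3, X4) → no.
No environment satisfies the query, so 0 matching atoms.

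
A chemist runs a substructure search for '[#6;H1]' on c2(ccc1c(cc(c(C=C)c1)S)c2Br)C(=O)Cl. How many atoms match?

Check the 17 heavy atoms by environment: 6× c (aromatic, H0) → no; 4× c (aromatic, H1) → match; 1× Br (H0) → no; 1× C (H0) → no; 1× O (H0) → no; 1× Cl (H0) → no; 1× S (H1) → no; 1× C (H1) → match; 1× C (H2) → no.
Summing the matching environments: 4 + 1 = 5 matching atoms.

5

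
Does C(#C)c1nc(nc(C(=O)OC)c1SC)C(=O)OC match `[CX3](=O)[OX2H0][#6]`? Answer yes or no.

The pattern [CX3](=O)[OX2H0][#6] describes a carbonyl carbon bonded to an oxygen that is itself bonded to carbon (no H on that O) — an ester.
The molecule carries a methyl-ester group (-C(=O)OCH3), whose atoms satisfy every constraint of the query, so the pattern matches.

Yes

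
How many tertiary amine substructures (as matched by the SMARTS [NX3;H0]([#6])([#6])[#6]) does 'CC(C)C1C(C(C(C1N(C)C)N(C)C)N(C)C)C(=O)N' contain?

3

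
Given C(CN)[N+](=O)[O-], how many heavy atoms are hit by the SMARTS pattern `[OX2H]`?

0

The query [OX2H] means: aliphatic oxygen with two connections, one of which is H — an -OH oxygen.
Check the 6 heavy atoms by environment: 2× C (H2, X4) → no; 1× N (H2, X3) → no; 1× N (charge +1, H0, X3) → no; 1× O (charge -1, H0, X1) → no; 1× O (H0, X1) → no.
No environment satisfies the query, so 0 matching atoms.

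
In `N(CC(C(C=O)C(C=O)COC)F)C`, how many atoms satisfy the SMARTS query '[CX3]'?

Check the 14 heavy atoms by environment: 7× C (X4) → no; 1× N (X3) → no; 2× C (X3) → match; 2× O (X1) → no; 1× F (X1) → no; 1× O (X2) → no.
That gives 2 matching atoms.

2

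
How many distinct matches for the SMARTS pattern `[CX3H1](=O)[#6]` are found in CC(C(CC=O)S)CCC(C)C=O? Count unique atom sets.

2

[CX3H1](=O)[#6] is the SMARTS for an aldehyde: an sp2 carbon with one H, double-bonded to O and single-bonded to carbon.
The molecule carries 2 separate instances of an aldehyde (-CHO) meeting every constraint; each maps to a distinct set of atoms, giving 2 matches.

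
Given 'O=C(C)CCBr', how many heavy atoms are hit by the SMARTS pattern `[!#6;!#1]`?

2

Check the 6 heavy atoms by environment: 4× C → no; 1× Br → match; 1× O → match.
Summing the matching environments: 1 + 1 = 2 matching atoms.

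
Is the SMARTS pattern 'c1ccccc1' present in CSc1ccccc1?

The pattern c1ccccc1 describes six aromatic carbons in a ring — a benzene ring.
The required atom environment is present in the molecule, so the pattern matches.

Yes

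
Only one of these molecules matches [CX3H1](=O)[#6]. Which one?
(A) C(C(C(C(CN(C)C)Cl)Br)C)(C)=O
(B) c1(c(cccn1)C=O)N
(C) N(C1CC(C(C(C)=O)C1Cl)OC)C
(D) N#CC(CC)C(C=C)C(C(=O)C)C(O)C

[CX3H1](=O)[#6] describes an sp2 carbon with one H, double-bonded to O and single-bonded to carbon (an aldehyde).
(A) has an acetyl/ketone group (-C(=O)CH3) but the carbonyl carbon has H0 (two carbon neighbours), not H1.
(B) contains an aldehyde (-CHO), which satisfies every atom and bond constraint.
(C) has an acetyl/ketone group (-C(=O)CH3) but the carbonyl carbon has H0 (two carbon neighbours), not H1.
(D) has an acetyl/ketone group (-C(=O)CH3) but the carbonyl carbon has H0 (two carbon neighbours), not H1.
So the answer is (B).

B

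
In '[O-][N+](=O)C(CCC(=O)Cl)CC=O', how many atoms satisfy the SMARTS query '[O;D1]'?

Check the 12 heavy atoms by environment: 4× C (D2) → no; 2× C (D3) → no; 3× O (D1) → match; 1× Cl (D1) → no; 1× N (charge +1, D3) → no; 1× O (charge -1, D1) → match.
Summing the matching environments: 3 + 1 = 4 matching atoms.

4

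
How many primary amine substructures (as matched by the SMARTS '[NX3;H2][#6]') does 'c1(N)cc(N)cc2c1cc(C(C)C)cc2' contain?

2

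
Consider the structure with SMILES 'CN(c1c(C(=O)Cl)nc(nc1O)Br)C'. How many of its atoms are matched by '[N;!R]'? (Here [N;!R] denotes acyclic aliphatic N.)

The query [N;!R] means: aliphatic nitrogen not in a ring.
Check the 14 heavy atoms by environment: 2× n (aromatic, in 6-ring) → no; 4× c (aromatic, in 6-ring) → no; 2× O (acyclic) → no; 1× N (acyclic) → match; 3× C (acyclic) → no; 1× Cl (acyclic) → no; 1× Br (acyclic) → no.
That gives 1 matching atom.

1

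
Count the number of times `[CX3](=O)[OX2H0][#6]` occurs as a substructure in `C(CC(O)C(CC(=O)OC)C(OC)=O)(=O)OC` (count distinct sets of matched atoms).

[CX3](=O)[OX2H0][#6] is the SMARTS for an ester: a carbonyl carbon bonded to an oxygen that is itself bonded to carbon (no H on that O).
The molecule carries 3 separate instances of a methyl-ester group (-C(=O)OCH3) meeting every constraint; each maps to a distinct set of atoms, giving 3 matches.

3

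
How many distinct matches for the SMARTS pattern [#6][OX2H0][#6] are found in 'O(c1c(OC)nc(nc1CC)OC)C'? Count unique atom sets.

[#6][OX2H0][#6] is the SMARTS for an ether: an aliphatic oxygen bridging two carbons with no H on the oxygen.
The molecule carries 3 separate instances of a methoxy ether (-OCH3) meeting every constraint; each maps to a distinct set of atoms, giving 3 matches.

3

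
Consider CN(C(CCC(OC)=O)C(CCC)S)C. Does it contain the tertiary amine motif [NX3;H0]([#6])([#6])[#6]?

Yes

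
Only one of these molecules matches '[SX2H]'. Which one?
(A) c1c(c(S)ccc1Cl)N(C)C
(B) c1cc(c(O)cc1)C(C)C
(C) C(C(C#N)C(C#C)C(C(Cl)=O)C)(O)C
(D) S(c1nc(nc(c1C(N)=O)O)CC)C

A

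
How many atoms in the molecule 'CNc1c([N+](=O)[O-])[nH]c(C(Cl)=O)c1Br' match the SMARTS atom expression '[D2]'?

The query [D2] means: atom with exactly two heavy-atom neighbours.
Check the 14 heavy atoms by environment: 1× n (aromatic, D2) → match; 4× c (aromatic, D3) → no; 1× N (D2) → match; 1× C (D1) → no; 1× N (charge +1, D3) → no; 1× O (charge -1, D1) → no; 2× O (D1) → no; 1× Br (D1) → no; 1× C (D3) → no; 1× Cl (D1) → no.
Summing the matching environments: 1 + 1 = 2 matching atoms.

2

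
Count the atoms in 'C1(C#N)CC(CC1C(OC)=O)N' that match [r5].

5

The query [r5] means: r5 matches atoms in a five-membered ring.
Check the 12 heavy atoms by environment: 5× C (in 5-ring) → match; 3× C (acyclic) → no; 2× O (acyclic) → no; 2× N (acyclic) → no.
That gives 5 matching atoms.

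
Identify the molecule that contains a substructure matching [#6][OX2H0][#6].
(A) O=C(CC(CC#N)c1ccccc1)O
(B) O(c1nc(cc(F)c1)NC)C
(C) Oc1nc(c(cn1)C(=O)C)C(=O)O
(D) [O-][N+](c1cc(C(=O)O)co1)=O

B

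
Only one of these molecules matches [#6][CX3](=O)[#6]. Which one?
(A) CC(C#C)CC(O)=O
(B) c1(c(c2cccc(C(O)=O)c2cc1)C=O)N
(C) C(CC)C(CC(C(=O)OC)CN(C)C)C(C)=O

[#6][CX3](=O)[#6] describes a carbonyl carbon (no H) flanked by two carbons (a ketone).
(A) has a carboxylic acid group (-C(=O)OH) but one neighbour of the carbonyl carbon is O, not C.
(B) has an aldehyde (-CHO) but the carbonyl carbon has H1, so it is not flanked by two carbons.
(C) contains an acetyl/ketone group (-C(=O)CH3), which satisfies every atom and bond constraint.
So the answer is (C).

C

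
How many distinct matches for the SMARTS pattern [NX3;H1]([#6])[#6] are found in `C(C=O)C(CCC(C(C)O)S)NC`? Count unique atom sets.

[NX3;H1]([#6])[#6] is the SMARTS for a secondary amine: a trivalent nitrogen with one H, bonded to two carbons.
Exactly one fragment in the molecule meets all constraints, giving 1 match.

1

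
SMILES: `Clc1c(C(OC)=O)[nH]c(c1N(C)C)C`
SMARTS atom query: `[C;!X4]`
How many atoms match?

The query [C;!X4] means: aliphatic carbon that does not have four total connections.
Check the 14 heavy atoms by environment: 1× n (aromatic, X3) → no; 4× c (aromatic, X3) → no; 1× C (X3) → match; 1× O (X1) → no; 1× O (X2) → no; 4× C (X4) → no; 1× Cl (X1) → no; 1× N (X3) → no.
That gives 1 matching atom.

1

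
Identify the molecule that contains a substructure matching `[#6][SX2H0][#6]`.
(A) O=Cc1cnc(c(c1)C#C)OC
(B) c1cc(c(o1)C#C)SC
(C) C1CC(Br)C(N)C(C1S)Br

[#6][SX2H0][#6] describes an aliphatic sulfur bridging two carbons with no H on the sulfur (a thioether).
(A) has a methoxy ether (-OCH3) but the bridging atom is O, not S.
(B) contains a methylthio ether (-SCH3), which satisfies every atom and bond constraint.
(C) has a thiol (-SH) but the sulfur has H1, not H0 bridging two carbons.
So the answer is (B).

B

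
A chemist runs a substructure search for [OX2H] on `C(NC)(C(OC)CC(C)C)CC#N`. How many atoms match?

The query [OX2H] means: aliphatic oxygen with two connections, one of which is H — an -OH oxygen.
Check the 13 heavy atoms by environment: 2× C (H2, X4) → no; 3× C (H1, X4) → no; 4× C (H3, X4) → no; 1× O (H0, X2) → no; 1× N (H1, X3) → no; 1× C (H0, X2) → no; 1× N (H0, X1) → no.
No environment satisfies the query, so 0 matching atoms.

0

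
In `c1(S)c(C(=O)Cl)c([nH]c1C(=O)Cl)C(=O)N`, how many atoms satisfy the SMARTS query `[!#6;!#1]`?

8

The query [!#6;!#1] means: not carbon and not hydrogen — any heteroatom.
Check the 15 heavy atoms by environment: 1× n (aromatic) → match; 4× c (aromatic) → no; 3× C → no; 3× O → match; 2× Cl → match; 1× S → match; 1× N → match.
Summing the matching environments: 1 + 3 + 2 + 1 + 1 = 8 matching atoms.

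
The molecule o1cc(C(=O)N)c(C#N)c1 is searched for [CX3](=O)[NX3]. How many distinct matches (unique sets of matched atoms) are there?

1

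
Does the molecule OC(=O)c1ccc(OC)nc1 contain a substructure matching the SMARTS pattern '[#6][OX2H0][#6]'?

Yes

The pattern [#6][OX2H0][#6] describes an aliphatic oxygen bridging two carbons with no H on the oxygen — an ether.
The molecule carries a methoxy ether (-OCH3), whose atoms satisfy every constraint of the query, so the pattern matches.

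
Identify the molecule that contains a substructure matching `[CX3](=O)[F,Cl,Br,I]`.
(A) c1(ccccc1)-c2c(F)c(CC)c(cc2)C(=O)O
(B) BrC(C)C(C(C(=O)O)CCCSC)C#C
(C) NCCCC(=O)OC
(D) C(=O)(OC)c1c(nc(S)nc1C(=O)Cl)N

D

[CX3](=O)[F,Cl,Br,I] describes a carbonyl carbon bonded to a halogen (an acyl halide).
(A) has a carboxylic acid group (-C(=O)OH) but the carbonyl is bonded to -OH, not to a halogen.
(B) has a carboxylic acid group (-C(=O)OH) but the carbonyl is bonded to -OH, not to a halogen.
(C) has a methyl-ester group (-C(=O)OCH3) but the carbonyl is bonded to -O-C, not to a halogen.
(D) contains an acyl chloride (-C(=O)Cl), which satisfies every atom and bond constraint.
So the answer is (D).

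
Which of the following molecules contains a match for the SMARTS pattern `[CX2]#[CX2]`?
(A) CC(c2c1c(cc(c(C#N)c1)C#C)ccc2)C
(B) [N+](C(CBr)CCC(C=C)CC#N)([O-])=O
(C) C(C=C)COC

A

[CX2]#[CX2] describes a carbon-carbon triple bond (an alkyne).
(A) contains an ethynyl group (-C#CH), which satisfies every atom and bond constraint.
(B) has a vinyl group (-CH=CH2) but the C=C is a double bond; both carbons are CX3, not CX2.
(C) has a vinyl group (-CH=CH2) but the C=C is a double bond; both carbons are CX3, not CX2.
So the answer is (A).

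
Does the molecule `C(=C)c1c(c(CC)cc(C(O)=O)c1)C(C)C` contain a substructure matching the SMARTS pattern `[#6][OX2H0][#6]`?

No

The pattern [#6][OX2H0][#6] describes an aliphatic oxygen bridging two carbons with no H on the oxygen — an ether.
The closest candidate here is a carboxylic acid group (-C(=O)OH), but the -OH oxygen has H1; the =O is OX1, not OX2. No other fragment satisfies the full query, so there is no match.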